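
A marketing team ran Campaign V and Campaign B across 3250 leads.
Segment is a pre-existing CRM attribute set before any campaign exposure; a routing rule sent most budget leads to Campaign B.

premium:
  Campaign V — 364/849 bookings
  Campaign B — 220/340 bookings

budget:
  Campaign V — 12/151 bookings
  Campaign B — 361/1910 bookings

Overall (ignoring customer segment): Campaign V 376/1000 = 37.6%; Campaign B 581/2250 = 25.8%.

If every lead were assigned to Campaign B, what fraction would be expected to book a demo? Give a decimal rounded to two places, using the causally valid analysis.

0.36

Customer segment satisfies the back-door criterion: it is not a descendant of the campaign, and it blocks the spurious path from campaign to outcome. Adjusting for it (i.e., using the within-customer segment rates) gives the causal effect.
Standardising Campaign B to the population customer segment mix: 0.366·220/340 + 0.634·361/1910 = 0.357.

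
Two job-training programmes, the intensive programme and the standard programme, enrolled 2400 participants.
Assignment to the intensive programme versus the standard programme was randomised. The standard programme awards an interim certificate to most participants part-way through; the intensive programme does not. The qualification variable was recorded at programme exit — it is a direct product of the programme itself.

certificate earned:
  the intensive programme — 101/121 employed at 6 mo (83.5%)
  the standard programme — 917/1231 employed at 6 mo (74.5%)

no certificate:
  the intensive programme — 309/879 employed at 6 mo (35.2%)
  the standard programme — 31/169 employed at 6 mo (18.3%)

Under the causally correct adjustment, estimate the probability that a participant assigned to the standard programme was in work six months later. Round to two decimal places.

0.68

The distribution of qualification attained during the programme is itself part of what the programme does — it is an intermediate outcome. Holding it fixed would remove that part of the effect; the total effect is the pooled difference.
So P(outcome | do(the standard programme)) is just the pooled rate for the standard programme: 948/1400 = 0.677.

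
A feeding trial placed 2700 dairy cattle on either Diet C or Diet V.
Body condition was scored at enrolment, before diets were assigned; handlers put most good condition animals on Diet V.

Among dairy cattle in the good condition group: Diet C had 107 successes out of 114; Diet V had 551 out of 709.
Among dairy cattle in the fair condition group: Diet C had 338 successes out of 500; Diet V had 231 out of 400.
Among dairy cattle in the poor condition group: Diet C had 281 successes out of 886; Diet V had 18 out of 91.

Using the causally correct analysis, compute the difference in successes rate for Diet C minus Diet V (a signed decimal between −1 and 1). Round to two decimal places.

+0.13

Within every starting body condition level Diet C has the higher rate, yet pooled Diet V does — Simpson's reversal.
Starting body condition differs across diets for reasons unrelated to any effect of the diet itself, and it separately predicts the outcome — a classic confounder. We must compare within starting body condition levels.
Adjusting over the population distribution of starting body condition: 0.305·(0.939−0.777) + 0.333·(0.676−0.578) + 0.362·(0.317−0.198) = +0.125.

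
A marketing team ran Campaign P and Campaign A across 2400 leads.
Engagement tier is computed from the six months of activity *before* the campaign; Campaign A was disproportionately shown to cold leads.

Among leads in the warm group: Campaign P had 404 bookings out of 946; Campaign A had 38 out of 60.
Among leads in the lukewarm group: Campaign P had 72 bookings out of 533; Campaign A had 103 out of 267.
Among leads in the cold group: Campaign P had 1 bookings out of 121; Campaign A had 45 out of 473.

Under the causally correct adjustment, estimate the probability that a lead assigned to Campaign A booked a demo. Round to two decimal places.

0.42

Engagement tier satisfies the back-door criterion: it is not a descendant of the campaign, and it blocks the spurious path from campaign to outcome. Adjusting for it (i.e., using the within-engagement tier rates) gives the causal effect.
Standardising Campaign A to the population engagement tier mix: 0.419·38/60 + 0.333·103/267 + 0.247·45/473 = 0.418.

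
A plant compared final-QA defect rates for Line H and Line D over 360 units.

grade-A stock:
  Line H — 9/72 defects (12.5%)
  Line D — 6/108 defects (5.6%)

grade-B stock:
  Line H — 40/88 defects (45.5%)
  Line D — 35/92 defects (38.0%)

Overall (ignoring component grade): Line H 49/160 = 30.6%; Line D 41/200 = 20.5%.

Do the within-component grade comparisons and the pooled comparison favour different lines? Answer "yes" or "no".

Within each component grade level (grade-A stock 12.5% vs 5.6%; grade-B stock 45.5% vs 38.0%), Line D has the lower rate every time. Pooled: 30.6% vs 20.5% — Line D has the lower rate overall. They agree.

no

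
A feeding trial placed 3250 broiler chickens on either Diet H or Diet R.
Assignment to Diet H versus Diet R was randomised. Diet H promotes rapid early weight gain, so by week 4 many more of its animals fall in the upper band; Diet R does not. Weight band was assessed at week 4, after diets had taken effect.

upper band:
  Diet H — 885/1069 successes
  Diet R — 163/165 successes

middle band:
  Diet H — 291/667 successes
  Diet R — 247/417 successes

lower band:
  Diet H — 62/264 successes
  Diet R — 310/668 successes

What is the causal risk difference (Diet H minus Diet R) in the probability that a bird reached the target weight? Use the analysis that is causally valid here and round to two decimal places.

Diet R is higher inside every week-4 weight band stratum but Diet H is higher in aggregate. Whether to stratify depends on how week-4 weight band relates to the diet.
Week-4 weight band lies on the pathway diet → week-4 weight band → outcome, so adjusting for it blocks the indirect effect. For the total causal effect of diet, use the unadjusted pooled rates.
The causal difference is the pooled difference: 0.619 − 0.576 = +0.043.

+0.04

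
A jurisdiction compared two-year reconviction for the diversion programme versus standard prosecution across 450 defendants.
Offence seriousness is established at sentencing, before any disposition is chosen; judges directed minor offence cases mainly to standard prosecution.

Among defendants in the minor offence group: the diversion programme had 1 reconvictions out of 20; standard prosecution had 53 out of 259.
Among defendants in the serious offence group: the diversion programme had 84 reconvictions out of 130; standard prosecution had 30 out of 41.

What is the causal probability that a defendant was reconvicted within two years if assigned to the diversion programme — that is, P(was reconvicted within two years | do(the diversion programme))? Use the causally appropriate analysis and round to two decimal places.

Offence seriousness differs across dispositions for reasons unrelated to any effect of the disposition itself, and it separately predicts the outcome — a classic confounder. We must compare within offence seriousness levels.
Standardising the diversion programme to the population offence seriousness mix: 0.620·1/20 + 0.380·84/130 = 0.277.

0.28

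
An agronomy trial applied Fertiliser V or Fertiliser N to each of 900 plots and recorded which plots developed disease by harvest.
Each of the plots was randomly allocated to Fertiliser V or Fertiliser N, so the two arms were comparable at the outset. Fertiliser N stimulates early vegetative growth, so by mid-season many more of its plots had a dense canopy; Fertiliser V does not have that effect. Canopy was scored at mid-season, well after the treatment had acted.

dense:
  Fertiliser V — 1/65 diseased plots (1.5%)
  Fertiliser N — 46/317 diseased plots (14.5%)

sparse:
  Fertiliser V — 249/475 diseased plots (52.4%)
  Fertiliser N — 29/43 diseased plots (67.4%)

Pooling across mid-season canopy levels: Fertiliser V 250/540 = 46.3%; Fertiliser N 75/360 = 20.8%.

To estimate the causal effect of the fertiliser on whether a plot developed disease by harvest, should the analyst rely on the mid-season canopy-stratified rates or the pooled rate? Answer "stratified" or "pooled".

The distribution of mid-season canopy is itself part of what the fertiliser does — it is an intermediate outcome. Holding it fixed would remove that part of the effect; the total effect is the pooled difference.
Pooled: Fertiliser V 46.3% vs Fertiliser N 20.8%; Fertiliser N is lower overall.

pooled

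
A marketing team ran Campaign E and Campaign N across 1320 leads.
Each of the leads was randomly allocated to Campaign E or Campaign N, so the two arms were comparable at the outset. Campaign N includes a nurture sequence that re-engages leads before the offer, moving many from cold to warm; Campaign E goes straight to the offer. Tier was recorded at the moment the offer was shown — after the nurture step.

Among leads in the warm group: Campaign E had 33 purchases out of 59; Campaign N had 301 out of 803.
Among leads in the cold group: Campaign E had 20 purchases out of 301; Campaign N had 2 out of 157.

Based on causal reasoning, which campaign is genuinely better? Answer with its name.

Campaign N

The distribution of engagement tier is itself part of what the campaign does — it is an intermediate outcome. Holding it fixed would remove that part of the effect; the total effect is the pooled difference.
Pooled: Campaign E 14.7% vs Campaign N 31.6%; Campaign N is higher overall.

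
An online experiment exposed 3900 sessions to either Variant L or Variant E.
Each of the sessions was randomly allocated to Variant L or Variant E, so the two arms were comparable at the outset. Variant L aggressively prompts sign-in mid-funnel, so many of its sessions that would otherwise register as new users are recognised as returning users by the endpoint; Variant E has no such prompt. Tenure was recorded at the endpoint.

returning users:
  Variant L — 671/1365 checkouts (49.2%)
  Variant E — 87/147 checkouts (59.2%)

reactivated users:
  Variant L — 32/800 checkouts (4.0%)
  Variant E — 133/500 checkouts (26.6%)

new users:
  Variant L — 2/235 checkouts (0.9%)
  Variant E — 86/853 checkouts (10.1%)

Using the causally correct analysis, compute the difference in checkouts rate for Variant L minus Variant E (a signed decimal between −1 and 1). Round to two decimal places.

+0.09

Because the variant influences user tenure, user tenure is a post-treatment mediator, not a confounder. Stratifying on it would bias the estimate; the causal effect is the crude pooled difference.
The causal difference is the pooled difference: 0.294 − 0.204 = +0.090.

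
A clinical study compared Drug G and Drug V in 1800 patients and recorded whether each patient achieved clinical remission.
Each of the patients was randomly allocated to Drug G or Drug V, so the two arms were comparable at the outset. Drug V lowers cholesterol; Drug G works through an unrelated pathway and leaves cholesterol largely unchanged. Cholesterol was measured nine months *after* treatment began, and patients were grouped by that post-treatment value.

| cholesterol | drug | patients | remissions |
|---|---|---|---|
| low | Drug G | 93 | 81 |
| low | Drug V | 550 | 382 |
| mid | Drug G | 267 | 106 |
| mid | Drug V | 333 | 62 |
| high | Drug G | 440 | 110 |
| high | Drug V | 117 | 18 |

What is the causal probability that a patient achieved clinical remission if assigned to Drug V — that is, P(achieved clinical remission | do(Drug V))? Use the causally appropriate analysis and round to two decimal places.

The stratified and pooled comparisons disagree (Drug G wins within each cholesterol; Drug V wins overall), so the answer turns on the causal role of cholesterol.
Cholesterol is downstream of the drug. One should not condition on a consequence of treatment, so the overall rates are the right comparison.
So P(outcome | do(Drug V)) is just the pooled rate for Drug V: 462/1000 = 0.462.

0.46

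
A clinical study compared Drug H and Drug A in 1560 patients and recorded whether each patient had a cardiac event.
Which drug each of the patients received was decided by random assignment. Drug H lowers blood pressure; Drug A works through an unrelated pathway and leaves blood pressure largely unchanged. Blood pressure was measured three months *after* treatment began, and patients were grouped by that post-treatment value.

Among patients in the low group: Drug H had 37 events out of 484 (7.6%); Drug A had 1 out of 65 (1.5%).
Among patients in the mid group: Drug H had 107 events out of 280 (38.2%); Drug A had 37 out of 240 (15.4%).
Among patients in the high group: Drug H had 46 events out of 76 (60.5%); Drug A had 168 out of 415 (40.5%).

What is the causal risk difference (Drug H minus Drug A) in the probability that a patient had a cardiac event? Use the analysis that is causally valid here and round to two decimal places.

-0.06

Blood pressure is downstream of the drug. One should not condition on a consequence of treatment, so the overall rates are the right comparison.
The causal difference is the pooled difference: 0.226 − 0.286 = -0.060.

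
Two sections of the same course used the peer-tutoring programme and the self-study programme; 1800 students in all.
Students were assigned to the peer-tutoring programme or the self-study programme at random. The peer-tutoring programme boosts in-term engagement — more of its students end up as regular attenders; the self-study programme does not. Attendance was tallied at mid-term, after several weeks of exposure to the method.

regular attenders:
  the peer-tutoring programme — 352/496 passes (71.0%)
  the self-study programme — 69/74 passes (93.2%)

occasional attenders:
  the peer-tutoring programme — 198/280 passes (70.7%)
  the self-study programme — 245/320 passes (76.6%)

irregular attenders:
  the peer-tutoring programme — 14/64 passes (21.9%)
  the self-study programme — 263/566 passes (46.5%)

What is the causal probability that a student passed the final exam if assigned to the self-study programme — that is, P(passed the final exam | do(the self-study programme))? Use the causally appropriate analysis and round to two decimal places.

The distribution of mid-term attendance is itself part of what the teaching method does — it is an intermediate outcome. Holding it fixed would remove that part of the effect; the total effect is the pooled difference.
So P(outcome | do(the self-study programme)) is just the pooled rate for the self-study programme: 577/960 = 0.601.

0.60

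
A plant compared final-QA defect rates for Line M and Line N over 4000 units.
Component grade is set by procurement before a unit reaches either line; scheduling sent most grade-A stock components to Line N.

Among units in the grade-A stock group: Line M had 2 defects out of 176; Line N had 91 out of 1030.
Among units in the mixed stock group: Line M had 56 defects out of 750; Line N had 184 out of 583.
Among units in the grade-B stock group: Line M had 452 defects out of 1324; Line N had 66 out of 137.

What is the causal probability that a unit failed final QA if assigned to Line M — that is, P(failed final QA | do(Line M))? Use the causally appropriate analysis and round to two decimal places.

The component grade-specific comparison favours Line M throughout, but the pooled figures favour Line N. The question is whether to condition on component grade.
Component grade differs across lines for reasons unrelated to any effect of the line itself, and it separately predicts the outcome — a classic confounder. We must compare within component grade levels.
Standardising Line M to the population component grade mix: 0.301·2/176 + 0.333·56/750 + 0.365·452/1324 = 0.153.

0.15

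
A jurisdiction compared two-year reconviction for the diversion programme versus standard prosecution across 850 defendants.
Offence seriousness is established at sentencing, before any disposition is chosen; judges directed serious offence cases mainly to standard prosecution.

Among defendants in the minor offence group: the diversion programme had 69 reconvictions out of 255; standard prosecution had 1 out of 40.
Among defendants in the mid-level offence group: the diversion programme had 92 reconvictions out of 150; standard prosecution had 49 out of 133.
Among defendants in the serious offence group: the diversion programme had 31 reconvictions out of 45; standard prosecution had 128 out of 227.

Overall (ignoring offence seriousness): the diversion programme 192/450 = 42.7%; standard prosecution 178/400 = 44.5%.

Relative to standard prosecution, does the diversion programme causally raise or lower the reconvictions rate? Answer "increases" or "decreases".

increases

Offence seriousness is set before the disposition has any effect — it is not caused by the disposition — and it independently drives the outcome. That makes it a confounder, so the causal comparison is within offence seriousness levels.
Within each level — minor offence: 27.1% vs 2.5%; mid-level offence: 61.3% vs 36.8%; serious offence: 68.9% vs 56.4% — standard prosecution is lower every time.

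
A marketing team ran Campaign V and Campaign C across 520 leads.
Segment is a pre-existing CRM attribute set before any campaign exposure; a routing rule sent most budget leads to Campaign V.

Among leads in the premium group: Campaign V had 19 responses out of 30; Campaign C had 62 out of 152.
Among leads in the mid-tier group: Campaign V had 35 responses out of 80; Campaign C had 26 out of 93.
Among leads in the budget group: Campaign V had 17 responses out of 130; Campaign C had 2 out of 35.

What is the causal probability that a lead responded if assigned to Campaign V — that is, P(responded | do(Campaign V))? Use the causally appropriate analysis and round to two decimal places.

Here customer segment is a common cause — it drives both which campaign a case falls under and the outcome. The crude comparison mixes populations; the stratum-specific rates are the causally relevant ones.
Standardising Campaign V to the population customer segment mix: 0.350·19/30 + 0.333·35/80 + 0.317·17/130 = 0.409.

0.41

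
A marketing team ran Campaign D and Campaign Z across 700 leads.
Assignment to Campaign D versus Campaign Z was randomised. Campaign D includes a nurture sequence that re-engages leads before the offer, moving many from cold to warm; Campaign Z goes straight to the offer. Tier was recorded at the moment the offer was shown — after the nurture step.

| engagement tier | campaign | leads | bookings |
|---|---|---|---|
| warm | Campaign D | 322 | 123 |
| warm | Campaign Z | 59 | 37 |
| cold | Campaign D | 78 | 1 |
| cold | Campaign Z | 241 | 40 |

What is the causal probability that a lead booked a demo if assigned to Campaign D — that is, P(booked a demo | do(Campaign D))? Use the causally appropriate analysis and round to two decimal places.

0.31

Campaign Z is higher inside every engagement tier stratum but Campaign D is higher in aggregate. Whether to stratify depends on how engagement tier relates to the campaign.
Engagement tier is recorded after the campaign and is itself shifted by it — it sits on the causal path from campaign to outcome. Conditioning on a mediator would strip out part of the effect we want; the pooled comparison gives the total causal effect.
So P(outcome | do(Campaign D)) is just the pooled rate for Campaign D: 124/400 = 0.310.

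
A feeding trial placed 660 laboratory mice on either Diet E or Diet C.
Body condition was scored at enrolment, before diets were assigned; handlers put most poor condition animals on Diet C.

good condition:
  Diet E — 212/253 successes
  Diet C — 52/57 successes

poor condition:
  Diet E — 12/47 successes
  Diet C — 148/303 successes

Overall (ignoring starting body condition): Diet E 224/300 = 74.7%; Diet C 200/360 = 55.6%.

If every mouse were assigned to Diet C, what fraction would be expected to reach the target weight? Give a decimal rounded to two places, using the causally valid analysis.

0.69

Starting body condition is set before the diet has any effect — it is not caused by the diet — and it independently drives the outcome. That makes it a confounder, so the causal comparison is within starting body condition levels.
Standardising Diet C to the population starting body condition mix: 0.470·52/57 + 0.530·148/303 = 0.688.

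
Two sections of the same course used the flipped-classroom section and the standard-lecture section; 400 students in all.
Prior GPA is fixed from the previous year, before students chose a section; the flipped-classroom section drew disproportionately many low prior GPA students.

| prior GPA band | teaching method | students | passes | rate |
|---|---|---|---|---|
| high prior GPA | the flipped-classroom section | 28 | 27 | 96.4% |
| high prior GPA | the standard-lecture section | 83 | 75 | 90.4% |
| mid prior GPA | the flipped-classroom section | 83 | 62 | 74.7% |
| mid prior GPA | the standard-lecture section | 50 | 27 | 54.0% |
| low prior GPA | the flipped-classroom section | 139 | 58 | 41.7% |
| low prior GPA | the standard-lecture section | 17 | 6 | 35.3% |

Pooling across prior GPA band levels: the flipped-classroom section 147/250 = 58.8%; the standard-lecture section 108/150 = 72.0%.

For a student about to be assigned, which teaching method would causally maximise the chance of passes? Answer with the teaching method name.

the flipped-classroom section

The stratified and pooled comparisons disagree (the flipped-classroom section wins within each prior GPA band; the standard-lecture section wins overall), so the answer turns on the causal role of prior GPA band.
Since prior GPA band is a pre-existing factor (not a product of the teaching method) and it affects the outcome on its own, it is a confounder. The stratified rates, not the pooled rate, identify the causal effect.
Within each level — high prior GPA: 96.4% vs 90.4%; mid prior GPA: 74.7% vs 54.0%; low prior GPA: 41.7% vs 35.3% — the flipped-classroom section is higher every time.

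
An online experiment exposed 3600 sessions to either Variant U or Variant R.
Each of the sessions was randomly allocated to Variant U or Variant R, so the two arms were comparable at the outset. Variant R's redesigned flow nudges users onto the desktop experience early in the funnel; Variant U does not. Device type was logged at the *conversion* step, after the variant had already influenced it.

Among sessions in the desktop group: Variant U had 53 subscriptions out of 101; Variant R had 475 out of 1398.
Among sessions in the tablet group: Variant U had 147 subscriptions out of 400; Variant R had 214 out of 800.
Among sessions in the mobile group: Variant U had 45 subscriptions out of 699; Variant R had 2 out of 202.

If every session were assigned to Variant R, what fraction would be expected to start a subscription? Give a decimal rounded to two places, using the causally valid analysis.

Device type here is a post-treatment variable shaped by the variant; conditioning on it would introduce bias rather than remove it. The overall comparison is the causal one.
So P(outcome | do(Variant R)) is just the pooled rate for Variant R: 691/2400 = 0.288.

0.29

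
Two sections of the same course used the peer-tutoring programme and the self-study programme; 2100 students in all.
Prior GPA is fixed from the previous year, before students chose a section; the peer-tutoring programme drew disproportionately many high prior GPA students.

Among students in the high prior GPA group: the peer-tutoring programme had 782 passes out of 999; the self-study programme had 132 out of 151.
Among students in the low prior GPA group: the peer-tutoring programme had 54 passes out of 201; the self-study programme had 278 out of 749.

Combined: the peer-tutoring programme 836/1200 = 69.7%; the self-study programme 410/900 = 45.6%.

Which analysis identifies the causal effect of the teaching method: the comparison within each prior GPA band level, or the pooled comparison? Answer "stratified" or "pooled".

Since prior GPA band is a pre-existing factor (not a product of the teaching method) and it affects the outcome on its own, it is a confounder. The stratified rates, not the pooled rate, identify the causal effect.
Within each level — high prior GPA: 78.3% vs 87.4%; low prior GPA: 26.9% vs 37.1% — the self-study programme is higher every time.

stratified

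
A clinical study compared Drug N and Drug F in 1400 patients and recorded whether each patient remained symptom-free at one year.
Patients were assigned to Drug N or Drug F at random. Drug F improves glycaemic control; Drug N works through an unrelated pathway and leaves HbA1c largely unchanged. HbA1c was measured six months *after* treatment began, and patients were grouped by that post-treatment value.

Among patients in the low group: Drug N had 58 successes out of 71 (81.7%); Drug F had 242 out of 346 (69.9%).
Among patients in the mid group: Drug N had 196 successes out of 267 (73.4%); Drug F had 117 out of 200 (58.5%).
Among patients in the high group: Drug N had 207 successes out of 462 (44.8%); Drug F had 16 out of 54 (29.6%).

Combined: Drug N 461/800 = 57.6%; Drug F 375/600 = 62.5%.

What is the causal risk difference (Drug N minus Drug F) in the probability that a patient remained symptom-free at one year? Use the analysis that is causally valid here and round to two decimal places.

-0.05

The stratified and pooled comparisons disagree (Drug N wins within each HbA1c; Drug F wins overall), so the answer turns on the causal role of HbA1c.
Because the drug influences HbA1c, HbA1c is a post-treatment mediator, not a confounder. Stratifying on it would bias the estimate; the causal effect is the crude pooled difference.
The causal difference is the pooled difference: 0.576 − 0.625 = -0.049.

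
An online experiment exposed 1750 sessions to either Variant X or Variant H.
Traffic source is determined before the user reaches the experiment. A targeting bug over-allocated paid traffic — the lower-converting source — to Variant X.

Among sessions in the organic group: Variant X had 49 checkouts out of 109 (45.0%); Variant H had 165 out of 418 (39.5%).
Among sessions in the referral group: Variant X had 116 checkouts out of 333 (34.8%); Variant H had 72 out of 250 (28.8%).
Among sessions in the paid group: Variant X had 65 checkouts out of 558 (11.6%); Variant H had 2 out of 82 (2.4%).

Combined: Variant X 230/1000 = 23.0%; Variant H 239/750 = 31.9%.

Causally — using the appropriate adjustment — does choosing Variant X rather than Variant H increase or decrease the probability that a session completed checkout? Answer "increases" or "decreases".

Traffic source differs across variants for reasons unrelated to any effect of the variant itself, and it separately predicts the outcome — a classic confounder. We must compare within traffic source levels.
Within each level — organic: 45.0% vs 39.5%; referral: 34.8% vs 28.8%; paid: 11.6% vs 2.4% — Variant X is higher every time.

increases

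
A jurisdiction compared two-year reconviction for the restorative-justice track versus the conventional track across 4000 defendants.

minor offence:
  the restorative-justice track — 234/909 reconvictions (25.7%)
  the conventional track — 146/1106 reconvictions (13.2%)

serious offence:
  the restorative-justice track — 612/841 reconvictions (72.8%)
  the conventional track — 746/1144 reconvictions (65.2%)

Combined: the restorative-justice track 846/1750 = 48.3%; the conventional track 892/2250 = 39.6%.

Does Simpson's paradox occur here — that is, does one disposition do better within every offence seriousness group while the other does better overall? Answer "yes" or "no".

no

Within each offence seriousness level (minor offence 25.7% vs 13.2%; serious offence 72.8% vs 65.2%), the conventional track has the lower rate every time. Pooled: 48.3% vs 39.6% — the conventional track has the lower rate overall. They agree.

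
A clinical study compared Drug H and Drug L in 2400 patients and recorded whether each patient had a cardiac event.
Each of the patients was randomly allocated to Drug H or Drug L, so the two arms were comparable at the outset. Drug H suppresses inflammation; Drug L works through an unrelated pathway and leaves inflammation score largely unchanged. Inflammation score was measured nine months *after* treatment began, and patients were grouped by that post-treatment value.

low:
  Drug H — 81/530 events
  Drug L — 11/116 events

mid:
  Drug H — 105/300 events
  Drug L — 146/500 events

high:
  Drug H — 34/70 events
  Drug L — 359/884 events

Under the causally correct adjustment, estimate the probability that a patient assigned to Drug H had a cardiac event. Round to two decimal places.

The stratified and pooled comparisons disagree (Drug L wins within each inflammation score; Drug H wins overall), so the answer turns on the causal role of inflammation score.
Inflammation score is downstream of the drug. One should not condition on a consequence of treatment, so the overall rates are the right comparison.
So P(outcome | do(Drug H)) is just the pooled rate for Drug H: 220/900 = 0.244.

0.24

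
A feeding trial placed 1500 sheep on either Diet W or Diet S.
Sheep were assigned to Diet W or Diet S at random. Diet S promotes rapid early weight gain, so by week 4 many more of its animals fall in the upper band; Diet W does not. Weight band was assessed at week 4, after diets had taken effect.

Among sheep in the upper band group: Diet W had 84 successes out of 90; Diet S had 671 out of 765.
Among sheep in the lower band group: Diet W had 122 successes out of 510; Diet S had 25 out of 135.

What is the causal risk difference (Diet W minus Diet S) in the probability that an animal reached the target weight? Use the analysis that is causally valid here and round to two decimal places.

-0.43

Within every week-4 weight band level Diet W has the higher rate, yet pooled Diet S does — Simpson's reversal.
The distribution of week-4 weight band is itself part of what the diet does — it is an intermediate outcome. Holding it fixed would remove that part of the effect; the total effect is the pooled difference.
The causal difference is the pooled difference: 0.343 − 0.773 = -0.430.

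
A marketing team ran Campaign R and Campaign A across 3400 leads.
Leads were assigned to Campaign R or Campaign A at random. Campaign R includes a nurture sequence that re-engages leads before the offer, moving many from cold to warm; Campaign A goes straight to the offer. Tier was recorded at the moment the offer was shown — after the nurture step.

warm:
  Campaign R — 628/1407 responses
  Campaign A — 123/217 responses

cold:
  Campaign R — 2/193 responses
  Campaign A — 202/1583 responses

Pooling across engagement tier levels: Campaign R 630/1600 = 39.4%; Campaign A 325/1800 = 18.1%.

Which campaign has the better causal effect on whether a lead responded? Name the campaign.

The distribution of engagement tier is itself part of what the campaign does — it is an intermediate outcome. Holding it fixed would remove that part of the effect; the total effect is the pooled difference.
Pooled: Campaign R 39.4% vs Campaign A 18.1%; Campaign R is higher overall.

Campaign R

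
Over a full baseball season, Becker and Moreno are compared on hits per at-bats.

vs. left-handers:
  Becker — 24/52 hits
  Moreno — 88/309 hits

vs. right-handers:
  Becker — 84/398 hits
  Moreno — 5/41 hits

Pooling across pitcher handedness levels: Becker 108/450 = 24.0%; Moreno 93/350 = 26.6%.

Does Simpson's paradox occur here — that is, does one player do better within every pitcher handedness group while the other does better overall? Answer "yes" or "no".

yes

Within each pitcher handedness level (vs. left-handers 46.2% vs 28.5%; vs. right-handers 21.1% vs 12.2%), Becker has the higher rate every time. Pooled: 24.0% vs 26.6% — Moreno has the higher rate overall. The two comparisons disagree.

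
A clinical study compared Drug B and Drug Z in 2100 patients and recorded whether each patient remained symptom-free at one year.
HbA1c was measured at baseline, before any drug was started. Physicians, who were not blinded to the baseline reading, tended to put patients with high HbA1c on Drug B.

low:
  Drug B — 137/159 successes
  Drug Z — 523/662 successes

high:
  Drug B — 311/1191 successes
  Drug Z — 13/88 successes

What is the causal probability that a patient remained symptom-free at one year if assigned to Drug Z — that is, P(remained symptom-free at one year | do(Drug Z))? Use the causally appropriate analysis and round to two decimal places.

HbA1c differs across drugs for reasons unrelated to any effect of the drug itself, and it separately predicts the outcome — a classic confounder. We must compare within HbA1c levels.
Standardising Drug Z to the population HbA1c mix: 0.391·523/662 + 0.609·13/88 = 0.399.

0.40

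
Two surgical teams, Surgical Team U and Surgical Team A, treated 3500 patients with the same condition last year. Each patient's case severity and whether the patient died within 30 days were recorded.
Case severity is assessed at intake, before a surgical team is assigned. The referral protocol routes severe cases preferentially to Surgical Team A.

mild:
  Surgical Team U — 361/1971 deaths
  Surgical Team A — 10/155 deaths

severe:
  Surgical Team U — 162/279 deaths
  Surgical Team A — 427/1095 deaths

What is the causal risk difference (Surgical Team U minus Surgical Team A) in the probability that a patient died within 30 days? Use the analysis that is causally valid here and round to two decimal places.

+0.15

The stratified and pooled comparisons disagree (Surgical Team A wins within each case severity; Surgical Team U wins overall), so the answer turns on the causal role of case severity.
Since case severity is a pre-existing factor (not a product of the surgical team) and it affects the outcome on its own, it is a confounder. The stratified rates, not the pooled rate, identify the causal effect.
Adjusting over the population distribution of case severity: 0.607·(0.183−0.065) + 0.393·(0.581−0.390) = +0.147.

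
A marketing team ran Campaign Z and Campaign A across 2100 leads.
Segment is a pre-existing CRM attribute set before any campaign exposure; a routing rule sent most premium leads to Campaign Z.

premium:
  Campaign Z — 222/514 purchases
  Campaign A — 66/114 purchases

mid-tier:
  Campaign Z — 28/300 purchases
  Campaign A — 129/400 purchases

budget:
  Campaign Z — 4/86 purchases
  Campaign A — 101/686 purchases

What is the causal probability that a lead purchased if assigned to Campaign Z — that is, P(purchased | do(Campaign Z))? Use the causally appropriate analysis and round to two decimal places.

0.18

Within every customer segment level Campaign A has the higher rate, yet pooled Campaign Z does — Simpson's reversal.
The imbalance in customer segment arose from how leads were allocated, not from anything the campaign did; and customer segment independently affects the outcome. The pooled gap is confounded — condition on customer segment.
Standardising Campaign Z to the population customer segment mix: 0.299·222/514 + 0.333·28/300 + 0.368·4/86 = 0.177.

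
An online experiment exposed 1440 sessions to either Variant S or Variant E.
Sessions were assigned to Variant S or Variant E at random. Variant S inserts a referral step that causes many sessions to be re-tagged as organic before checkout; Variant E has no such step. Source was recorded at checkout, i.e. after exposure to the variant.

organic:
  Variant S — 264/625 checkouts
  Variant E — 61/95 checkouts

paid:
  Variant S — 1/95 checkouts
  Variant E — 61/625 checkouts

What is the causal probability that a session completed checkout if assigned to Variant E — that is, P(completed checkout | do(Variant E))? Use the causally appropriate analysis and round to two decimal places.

Variant E is higher inside every traffic source stratum but Variant S is higher in aggregate. Whether to stratify depends on how traffic source relates to the variant.
The distribution of traffic source is itself part of what the variant does — it is an intermediate outcome. Holding it fixed would remove that part of the effect; the total effect is the pooled difference.
So P(outcome | do(Variant E)) is just the pooled rate for Variant E: 122/720 = 0.169.

0.17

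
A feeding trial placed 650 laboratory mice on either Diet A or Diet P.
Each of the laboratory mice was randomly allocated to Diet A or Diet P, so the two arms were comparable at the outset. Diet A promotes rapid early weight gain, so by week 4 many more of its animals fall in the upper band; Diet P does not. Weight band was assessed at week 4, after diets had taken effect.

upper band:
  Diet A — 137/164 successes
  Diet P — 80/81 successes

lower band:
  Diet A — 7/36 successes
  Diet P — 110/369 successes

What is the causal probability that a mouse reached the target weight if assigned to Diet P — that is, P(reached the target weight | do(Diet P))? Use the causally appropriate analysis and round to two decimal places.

Week-4 weight band here is a post-treatment variable shaped by the diet; conditioning on it would introduce bias rather than remove it. The overall comparison is the causal one.
So P(outcome | do(Diet P)) is just the pooled rate for Diet P: 190/450 = 0.422.

0.42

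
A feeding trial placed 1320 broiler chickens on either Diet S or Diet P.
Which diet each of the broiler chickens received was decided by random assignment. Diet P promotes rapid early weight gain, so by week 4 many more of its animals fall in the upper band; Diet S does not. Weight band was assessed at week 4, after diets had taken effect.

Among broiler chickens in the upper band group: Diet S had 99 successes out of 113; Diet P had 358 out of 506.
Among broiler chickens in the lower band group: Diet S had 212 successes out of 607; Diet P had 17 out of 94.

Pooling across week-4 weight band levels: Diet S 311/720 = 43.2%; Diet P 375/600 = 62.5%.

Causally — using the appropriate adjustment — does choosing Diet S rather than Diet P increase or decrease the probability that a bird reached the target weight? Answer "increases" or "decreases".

decreases

Diet S is higher inside every week-4 weight band stratum but Diet P is higher in aggregate. Whether to stratify depends on how week-4 weight band relates to the diet.
Week-4 weight band lies on the pathway diet → week-4 weight band → outcome, so adjusting for it blocks the indirect effect. For the total causal effect of diet, use the unadjusted pooled rates.
Pooled: Diet S 43.2% vs Diet P 62.5%; Diet P is higher overall.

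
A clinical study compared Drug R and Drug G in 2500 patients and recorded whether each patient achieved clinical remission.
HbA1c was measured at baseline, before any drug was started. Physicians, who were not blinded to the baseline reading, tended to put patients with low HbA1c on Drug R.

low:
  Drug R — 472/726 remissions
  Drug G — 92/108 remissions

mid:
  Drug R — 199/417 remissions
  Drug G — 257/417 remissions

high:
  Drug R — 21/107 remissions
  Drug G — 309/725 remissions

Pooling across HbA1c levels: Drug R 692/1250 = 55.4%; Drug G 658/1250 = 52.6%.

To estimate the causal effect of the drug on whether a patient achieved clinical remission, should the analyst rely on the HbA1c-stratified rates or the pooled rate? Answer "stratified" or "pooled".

stratified

The imbalance in HbA1c arose from how patients were allocated, not from anything the drug did; and HbA1c independently affects the outcome. The pooled gap is confounded — condition on HbA1c.
Within each level — low: 65.0% vs 85.2%; mid: 47.7% vs 61.6%; high: 19.6% vs 42.6% — Drug G is higher every time.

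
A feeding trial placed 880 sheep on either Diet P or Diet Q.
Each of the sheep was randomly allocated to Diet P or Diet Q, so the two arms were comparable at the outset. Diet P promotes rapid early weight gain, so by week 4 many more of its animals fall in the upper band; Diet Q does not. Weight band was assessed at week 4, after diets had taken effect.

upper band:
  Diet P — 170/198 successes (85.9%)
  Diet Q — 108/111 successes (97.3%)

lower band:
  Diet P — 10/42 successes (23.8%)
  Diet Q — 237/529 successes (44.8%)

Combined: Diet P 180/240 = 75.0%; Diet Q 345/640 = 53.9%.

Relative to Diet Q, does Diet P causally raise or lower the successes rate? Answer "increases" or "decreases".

Week-4 weight band is downstream of the diet. One should not condition on a consequence of treatment, so the overall rates are the right comparison.
Pooled: Diet P 75.0% vs Diet Q 53.9%; Diet P is higher overall.

increases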